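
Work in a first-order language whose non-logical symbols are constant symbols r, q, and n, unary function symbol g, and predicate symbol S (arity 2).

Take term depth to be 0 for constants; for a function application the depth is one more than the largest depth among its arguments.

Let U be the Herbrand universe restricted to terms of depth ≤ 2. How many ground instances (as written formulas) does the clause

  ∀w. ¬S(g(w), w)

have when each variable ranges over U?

Ground terms of depth ≤ 2:
  Write N_k for the number of ground terms of depth ≤ k. A term of depth ≤ k is either a constant or a function symbol applied to arguments of depth ≤ k−1, so N_k = 3 + N_{k-1}.
  N_0 = 3
  N_1 = 3 + 3 = 6
  N_2 = 3 + 6 = 9
  Explicitly: r, q, n, g(r), g(q), g(n), g(g(r)), g(g(q)), g(g(n)).
So there are 9 ground terms available for substitution.
There is 1 variable to instantiate (w),  occurring in at least one literal, so different choices give different ground instances.
Number of ground instances = 9.

9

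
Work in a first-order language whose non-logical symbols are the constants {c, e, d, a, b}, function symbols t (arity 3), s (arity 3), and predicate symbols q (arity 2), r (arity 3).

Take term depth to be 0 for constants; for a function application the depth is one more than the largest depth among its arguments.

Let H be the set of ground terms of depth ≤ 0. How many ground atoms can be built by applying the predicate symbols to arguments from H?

First count ground terms of depth ≤ 0.
Let N_k count ground terms of depth at most k. Each non-constant term of depth ≤ k is some function symbol applied to depth-≤(k−1) arguments, giving N_k = 5 + N_{k-1}^3 + N_{k-1}^3.
N_0 = 5
So |H| = 5.
A ground atom is a predicate applied to a tuple of terms from H, so the count is the sum over predicates of |H|^arity:
  q: 5^2 = 25;  r: 5^3 = 125
Total ground atoms: 25 + 125 = 150.

150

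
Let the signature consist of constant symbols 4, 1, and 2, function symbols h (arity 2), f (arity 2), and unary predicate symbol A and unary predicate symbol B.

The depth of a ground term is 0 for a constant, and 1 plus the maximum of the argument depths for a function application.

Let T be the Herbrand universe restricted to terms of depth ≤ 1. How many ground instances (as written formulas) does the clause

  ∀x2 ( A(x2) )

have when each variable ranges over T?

Ground terms of depth ≤ 1:
  Count level by level. With function symbols h/2, f/2, the terms of depth ≤ k are the 3 constants together with each function applied to depth-≤(k−1) tuples, so N_k = 3 + N_{k-1}^2 + N_{k-1}^2.
  N_0 = 3
  N_1 = 3 + 3^2 + 3^2 = 21
So there are 21 ground terms available for substitution.
The body mentions the single quantified variable x2; since ground terms form a free algebra, no two substitutions collapse to the same formula.
Number of ground instances = 21.

21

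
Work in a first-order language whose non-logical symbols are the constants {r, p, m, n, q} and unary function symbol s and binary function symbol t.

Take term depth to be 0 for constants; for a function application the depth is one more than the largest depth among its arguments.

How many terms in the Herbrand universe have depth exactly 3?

Let N_k count ground terms of depth at most k. Each non-constant term of depth ≤ k is some function symbol applied to depth-≤(k−1) arguments, giving N_k = 5 + N_{k-1} + N_{k-1}^2.
N_0 = 5
N_1 = 5 + 5 + 5^2 = 35
N_2 = 5 + 35 + 35^2 = 1265
N_3 = 5 + 1265 + 1265^2 = 1601495
Terms of depth exactly 3: N_3 − N_2 = 1601495 − 1265 = 1600230.

1600230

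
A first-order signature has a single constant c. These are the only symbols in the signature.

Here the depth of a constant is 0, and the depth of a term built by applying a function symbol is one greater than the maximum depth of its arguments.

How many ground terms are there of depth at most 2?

1

With no function symbols every ground term is a constant, so there is exactly 1 ground term at every depth bound.
N_0 = 1
N_1 = 1
N_2 = 1
Explicitly: c.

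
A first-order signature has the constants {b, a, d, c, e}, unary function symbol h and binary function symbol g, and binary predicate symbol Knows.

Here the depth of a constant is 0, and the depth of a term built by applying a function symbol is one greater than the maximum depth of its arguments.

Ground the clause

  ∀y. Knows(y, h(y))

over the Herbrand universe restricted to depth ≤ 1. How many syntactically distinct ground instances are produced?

Ground terms of depth ≤ 1:
  Count level by level. With function symbols h/1, g/2, the terms of depth ≤ k are the 5 constants together with each function applied to depth-≤(k−1) tuples, so N_k = 5 + N_{k-1} + N_{k-1}^2.
  N_0 = 5
  N_1 = 5 + 5 + 5^2 = 35
So there are 35 ground terms available for substitution.
The clause has 1 distinct variable (y), which appears in the body. In the free term algebra distinct substitutions yield syntactically distinct ground instances.
Number of ground instances = 35.

35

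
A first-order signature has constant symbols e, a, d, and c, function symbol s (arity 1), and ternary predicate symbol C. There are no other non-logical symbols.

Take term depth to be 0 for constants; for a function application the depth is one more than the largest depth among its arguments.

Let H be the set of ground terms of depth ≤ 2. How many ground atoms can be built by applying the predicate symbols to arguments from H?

1728

First count ground terms of depth ≤ 2.
Write N_k for the number of ground terms of depth ≤ k. A term of depth ≤ k is either a constant or a function symbol applied to arguments of depth ≤ k−1, so N_k = 4 + N_{k-1}.
N_0 = 4
N_1 = 4 + 4 = 8
N_2 = 4 + 8 = 12
So |H| = 12.
For each predicate symbol, the number of ground atoms is |H| raised to its arity; summing:
  C: 12^3 = 1728
Total ground atoms: 1728.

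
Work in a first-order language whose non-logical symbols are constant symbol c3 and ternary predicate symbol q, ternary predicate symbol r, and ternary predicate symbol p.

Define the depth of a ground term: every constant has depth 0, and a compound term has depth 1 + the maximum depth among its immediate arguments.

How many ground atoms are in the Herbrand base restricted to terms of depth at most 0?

3

First count ground terms of depth ≤ 0.
With no function symbols every ground term is a constant, so there is exactly 1 ground term at every depth bound.
N_0 = 1
So |H| = 1.
For each predicate symbol, the number of ground atoms is |H| raised to its arity; summing:
  q: 1^3 = 1;  r: 1^3 = 1;  p: 1^3 = 1
Total ground atoms: 1 + 1 + 1 = 3.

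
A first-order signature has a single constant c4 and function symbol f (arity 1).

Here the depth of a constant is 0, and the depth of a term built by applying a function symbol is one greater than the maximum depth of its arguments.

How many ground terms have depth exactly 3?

1

Let N_k = |{terms of depth ≤ k}|. Then N_0 = 1 and N_k = 1 + N_{k-1} for k ≥ 1 (one summand per function symbol, arity giving the exponent).
N_0 = 1
N_1 = 1 + 1 = 2
N_2 = 1 + 2 = 3
N_3 = 1 + 3 = 4
Terms of depth exactly 3: N_3 − N_2 = 4 − 3 = 1.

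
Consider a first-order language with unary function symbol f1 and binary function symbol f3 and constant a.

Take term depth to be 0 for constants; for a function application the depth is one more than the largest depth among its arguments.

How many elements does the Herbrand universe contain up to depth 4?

33673

Let N_k = |{terms of depth ≤ k}|. Then N_0 = 1 and N_k = 1 + N_{k-1} + N_{k-1}^2 for k ≥ 1 (one summand per function symbol, arity giving the exponent).
N_0 = 1
N_1 = 1 + 1 + 1^2 = 3
N_2 = 1 + 3 + 3^2 = 13
N_3 = 1 + 13 + 13^2 = 183
N_4 = 1 + 183 + 183^2 = 33673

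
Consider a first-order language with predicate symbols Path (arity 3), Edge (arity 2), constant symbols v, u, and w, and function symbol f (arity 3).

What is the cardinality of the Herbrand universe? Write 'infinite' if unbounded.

The signature has at least one function symbol (f, arity 3) and at least one constant (v).
Iterating f gives infinitely many distinct ground terms: v, f(v, v, v), f(f(v, v, v), f(v, v, v), f(v, v, v)), ...
So the Herbrand universe is infinite.

infinite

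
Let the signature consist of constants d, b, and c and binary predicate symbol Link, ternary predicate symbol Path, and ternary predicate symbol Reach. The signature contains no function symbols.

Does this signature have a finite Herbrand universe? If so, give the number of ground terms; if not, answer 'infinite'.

3

There are no function symbols, so every ground term is one of the 3 constants.
The Herbrand universe is {d, b, c}, which is finite with 3 elements.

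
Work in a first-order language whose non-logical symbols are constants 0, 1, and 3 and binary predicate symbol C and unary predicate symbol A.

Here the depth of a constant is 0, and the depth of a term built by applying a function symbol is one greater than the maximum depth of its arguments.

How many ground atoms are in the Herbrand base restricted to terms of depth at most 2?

12

First count ground terms of depth ≤ 2.
With no function symbols every ground term is a constant, so there are exactly 3 ground terms at every depth bound.
N_0 = 3
N_1 = 3
N_2 = 3
So |H| = 3.
Ground atoms are formed by filling each argument slot of a predicate with a term from H, so an r-ary predicate gives |H|^r atoms:
  C: 3^2 = 9;  A: 3
Total ground atoms: 9 + 3 = 12.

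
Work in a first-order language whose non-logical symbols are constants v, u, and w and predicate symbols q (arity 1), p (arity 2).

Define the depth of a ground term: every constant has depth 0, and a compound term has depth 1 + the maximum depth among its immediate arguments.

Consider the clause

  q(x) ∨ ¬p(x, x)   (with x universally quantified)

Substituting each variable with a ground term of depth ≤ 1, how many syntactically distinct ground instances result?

3

Ground terms of depth ≤ 1:
  With no function symbols every ground term is a constant, so there are exactly 3 ground terms at every depth bound.
  N_0 = 3
  N_1 = 3
  Explicitly: v, u, w.
So there are 3 ground terms available for substitution.
The body mentions the single quantified variable x; since ground terms form a free algebra, no two substitutions collapse to the same formula.
Number of ground instances = 3.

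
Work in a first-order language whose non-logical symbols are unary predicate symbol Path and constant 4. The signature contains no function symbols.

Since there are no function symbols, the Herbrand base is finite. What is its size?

1

With no function symbols, the Herbrand universe is just the 1 constant.
Ground atoms per predicate: Path: 1.
Herbrand base size = 1 = 1.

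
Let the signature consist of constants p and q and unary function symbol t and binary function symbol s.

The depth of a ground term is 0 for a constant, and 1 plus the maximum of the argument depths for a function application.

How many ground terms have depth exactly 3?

Let N_k = |{terms of depth ≤ k}|. Then N_0 = 2 and N_k = 2 + N_{k-1} + N_{k-1}^2 for k ≥ 1 (one summand per function symbol, arity giving the exponent).
N_0 = 2
N_1 = 2 + 2 + 2^2 = 8
N_2 = 2 + 8 + 8^2 = 74
N_3 = 2 + 74 + 74^2 = 5552
Terms of depth exactly 3: N_3 − N_2 = 5552 − 74 = 5478.

5478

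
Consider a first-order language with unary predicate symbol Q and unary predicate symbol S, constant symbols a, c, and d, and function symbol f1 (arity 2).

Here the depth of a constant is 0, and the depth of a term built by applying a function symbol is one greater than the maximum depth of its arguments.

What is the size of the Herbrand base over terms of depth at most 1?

First count ground terms of depth ≤ 1.
If N_k denotes the number of depth-≤k ground terms, the 3 constants give N_0 = 3, and each function symbol of arity r contributes N_{k-1}^r new terms at level k: N_k = 3 + N_{k-1}^2.
N_0 = 3
N_1 = 3 + 3^2 = 12
So |H| = 12.
A ground atom is a predicate applied to a tuple of terms from H, so the count is the sum over predicates of |H|^arity:
  Q: 12;  S: 12
Total ground atoms: 12 + 12 = 24.

24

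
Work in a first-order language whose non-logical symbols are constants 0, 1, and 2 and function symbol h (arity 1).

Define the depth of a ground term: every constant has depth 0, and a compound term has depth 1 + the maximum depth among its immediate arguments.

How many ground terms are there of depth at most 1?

Write N_k for the number of ground terms of depth ≤ k. A term of depth ≤ k is either a constant or a function symbol applied to arguments of depth ≤ k−1, so N_k = 3 + N_{k-1}.
N_0 = 3
N_1 = 3 + 3 = 6

6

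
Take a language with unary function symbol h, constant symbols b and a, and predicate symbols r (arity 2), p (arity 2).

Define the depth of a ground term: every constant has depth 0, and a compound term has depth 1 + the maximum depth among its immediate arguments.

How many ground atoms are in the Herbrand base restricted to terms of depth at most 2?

First count ground terms of depth ≤ 2.
If N_k denotes the number of depth-≤k ground terms, the 2 constants give N_0 = 2, and each function symbol of arity r contributes N_{k-1}^r new terms at level k: N_k = 2 + N_{k-1}.
N_0 = 2
N_1 = 2 + 2 = 4
N_2 = 2 + 4 = 6
Explicitly: b, a, h(b), h(a), h(h(b)), h(h(a)).
So |H| = 6.
A ground atom is a predicate applied to a tuple of terms from H, so the count is the sum over predicates of |H|^arity:
  r: 6^2 = 36;  p: 6^2 = 36
Total ground atoms: 36 + 36 = 72.

72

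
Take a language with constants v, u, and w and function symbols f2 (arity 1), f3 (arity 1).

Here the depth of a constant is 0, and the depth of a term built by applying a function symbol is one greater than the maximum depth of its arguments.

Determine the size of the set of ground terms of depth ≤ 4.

93

Count level by level. With function symbols f2/1, f3/1, the terms of depth ≤ k are the 3 constants together with each function applied to depth-≤(k−1) tuples, so N_k = 3 + N_{k-1} + N_{k-1}.
N_0 = 3
N_1 = 3 + 3 + 3 = 9
N_2 = 3 + 9 + 9 = 21
N_3 = 3 + 21 + 21 = 45
N_4 = 3 + 45 + 45 = 93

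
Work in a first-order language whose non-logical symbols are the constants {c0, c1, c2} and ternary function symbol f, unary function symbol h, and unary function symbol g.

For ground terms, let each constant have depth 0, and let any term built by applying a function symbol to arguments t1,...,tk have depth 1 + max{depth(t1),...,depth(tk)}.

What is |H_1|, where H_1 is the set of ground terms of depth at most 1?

If N_k denotes the number of depth-≤k ground terms, the 3 constants give N_0 = 3, and each function symbol of arity r contributes N_{k-1}^r new terms at level k: N_k = 3 + N_{k-1}^3 + N_{k-1} + N_{k-1}.
N_0 = 3
N_1 = 3 + 3^3 + 3 + 3 = 36

36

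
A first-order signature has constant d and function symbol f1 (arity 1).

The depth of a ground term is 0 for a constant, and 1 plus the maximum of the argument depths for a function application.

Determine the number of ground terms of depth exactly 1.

1

Let N_k count ground terms of depth at most k. Each non-constant term of depth ≤ k is some function symbol applied to depth-≤(k−1) arguments, giving N_k = 1 + N_{k-1}.
N_0 = 1
N_1 = 1 + 1 = 2
Terms of depth exactly 1: N_1 − N_0 = 2 − 1 = 1.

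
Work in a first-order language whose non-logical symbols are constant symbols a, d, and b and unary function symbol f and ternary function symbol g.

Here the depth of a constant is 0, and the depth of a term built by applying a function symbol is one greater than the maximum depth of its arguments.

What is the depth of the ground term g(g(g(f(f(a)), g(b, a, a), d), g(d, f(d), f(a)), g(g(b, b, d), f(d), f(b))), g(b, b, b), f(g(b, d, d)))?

depth(f(a)) = 1 + depth(a) = 1 + 0 = 1
depth(f(f(a))) = 1 + depth(f(a)) = 1 + 1 = 2
depth(g(b, a, a)) = 1 + max(0, 0, 0) = 1
depth(g(f(f(a)), g(b, a, a), d)) = 1 + max(2, 1, 0) = 3
depth(f(d)) = 1 + depth(d) = 1 + 0 = 1
depth(g(d, f(d), f(a))) = 1 + max(0, 1, 1) = 2
depth(g(b, b, d)) = 1 + max(0, 0, 0) = 1
depth(f(b)) = 1 + depth(b) = 1 + 0 = 1
depth(g(g(b, b, d), f(d), f(b))) = 1 + max(1, 1, 1) = 2
depth(g(g(f(f(a)), g(b, a, a), d), g(d, f(d), f(a)), g(g(b, b, d), f(d), f(b)))) = 1 + max(3, 2, 2) = 4
depth(g(b, b, b)) = 1 + max(0, 0, 0) = 1
depth(g(b, d, d)) = 1 + max(0, 0, 0) = 1
depth(f(g(b, d, d))) = 1 + depth(g(b, d, d)) = 1 + 1 = 2
depth(g(g(g(f(f(a)), g(b, a, a), d), g(d, f(d), f(a)), g(g(b, b, d), f(d), f(b))), g(b, b, b), f(g(b, d, d)))) = 1 + max(4, 1, 2) = 5

5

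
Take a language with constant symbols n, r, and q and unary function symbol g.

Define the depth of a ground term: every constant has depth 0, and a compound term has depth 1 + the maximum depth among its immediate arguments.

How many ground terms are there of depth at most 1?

6

Write N_k for the number of ground terms of depth ≤ k. A term of depth ≤ k is either a constant or a function symbol applied to arguments of depth ≤ k−1, so N_k = 3 + N_{k-1}.
N_0 = 3
N_1 = 3 + 3 = 6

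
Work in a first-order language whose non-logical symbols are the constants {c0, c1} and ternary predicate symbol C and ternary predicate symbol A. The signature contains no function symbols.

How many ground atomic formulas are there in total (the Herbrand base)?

With no function symbols, the Herbrand universe is just the 2 constants.
Ground atoms per predicate: C: 2^3 = 8, A: 2^3 = 8.
Herbrand base size = 8 + 8 = 16.

16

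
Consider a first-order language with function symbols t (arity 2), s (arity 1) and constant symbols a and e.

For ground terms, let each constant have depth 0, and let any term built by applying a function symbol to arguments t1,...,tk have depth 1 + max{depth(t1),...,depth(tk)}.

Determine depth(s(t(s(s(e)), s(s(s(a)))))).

depth(s(e)) = 1 + depth(e) = 1 + 0 = 1
depth(s(s(e))) = 1 + depth(s(e)) = 1 + 1 = 2
depth(s(a)) = 1 + depth(a) = 1 + 0 = 1
depth(s(s(a))) = 1 + depth(s(a)) = 1 + 1 = 2
depth(s(s(s(a)))) = 1 + depth(s(s(a))) = 1 + 2 = 3
depth(t(s(s(e)), s(s(s(a))))) = 1 + max(2, 3) = 4
depth(s(t(s(s(e)), s(s(s(a)))))) = 1 + depth(t(s(s(e)), s(s(s(a))))) = 1 + 4 = 5

5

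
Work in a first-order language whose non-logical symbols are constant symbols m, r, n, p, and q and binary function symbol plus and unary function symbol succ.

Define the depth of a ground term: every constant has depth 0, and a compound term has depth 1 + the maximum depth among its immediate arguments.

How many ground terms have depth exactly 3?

Let N_k count ground terms of depth at most k. Each non-constant term of depth ≤ k is some function symbol applied to depth-≤(k−1) arguments, giving N_k = 5 + N_{k-1}^2 + N_{k-1}.
N_0 = 5
N_1 = 5 + 5^2 + 5 = 35
N_2 = 5 + 35^2 + 35 = 1265
N_3 = 5 + 1265^2 + 1265 = 1601495
Terms of depth exactly 3: N_3 − N_2 = 1601495 − 1265 = 1600230.

1600230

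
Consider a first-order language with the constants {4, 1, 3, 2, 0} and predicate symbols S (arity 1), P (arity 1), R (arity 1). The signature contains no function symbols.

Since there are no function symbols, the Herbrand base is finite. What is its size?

15

With no function symbols, the Herbrand universe is just the 5 constants.
Ground atoms per predicate: S: 5, P: 5, R: 5.
Herbrand base size = 5 + 5 + 5 = 15.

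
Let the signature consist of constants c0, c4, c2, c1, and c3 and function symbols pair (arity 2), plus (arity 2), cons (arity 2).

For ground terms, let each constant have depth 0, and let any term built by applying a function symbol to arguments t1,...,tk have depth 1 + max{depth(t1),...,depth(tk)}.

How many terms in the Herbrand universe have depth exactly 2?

Write N_k for the number of ground terms of depth ≤ k. A term of depth ≤ k is either a constant or a function symbol applied to arguments of depth ≤ k−1, so N_k = 5 + N_{k-1}^2 + N_{k-1}^2 + N_{k-1}^2.
N_0 = 5
N_1 = 5 + 5^2 + 5^2 + 5^2 = 80
N_2 = 5 + 80^2 + 80^2 + 80^2 = 19205
Terms of depth exactly 2: N_2 − N_1 = 19205 − 80 = 19125.

19125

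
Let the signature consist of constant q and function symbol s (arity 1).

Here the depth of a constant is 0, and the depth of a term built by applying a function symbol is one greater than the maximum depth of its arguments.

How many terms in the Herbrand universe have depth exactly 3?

1

If N_k denotes the number of depth-≤k ground terms, the 1 constant gives N_0 = 1, and each function symbol of arity r contributes N_{k-1}^r new terms at level k: N_k = 1 + N_{k-1}.
N_0 = 1
N_1 = 1 + 1 = 2
N_2 = 1 + 2 = 3
N_3 = 1 + 3 = 4
Terms of depth exactly 3: N_3 − N_2 = 4 − 3 = 1.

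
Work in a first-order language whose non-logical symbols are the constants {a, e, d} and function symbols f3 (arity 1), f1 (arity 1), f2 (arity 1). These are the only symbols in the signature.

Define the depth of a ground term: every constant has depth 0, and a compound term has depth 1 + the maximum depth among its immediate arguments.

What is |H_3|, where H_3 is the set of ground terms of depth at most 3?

120

If N_k denotes the number of depth-≤k ground terms, the 3 constants give N_0 = 3, and each function symbol of arity r contributes N_{k-1}^r new terms at level k: N_k = 3 + N_{k-1} + N_{k-1} + N_{k-1}.
N_0 = 3
N_1 = 3 + 3 + 3 + 3 = 12
N_2 = 3 + 12 + 12 + 12 = 39
N_3 = 3 + 39 + 39 + 39 = 120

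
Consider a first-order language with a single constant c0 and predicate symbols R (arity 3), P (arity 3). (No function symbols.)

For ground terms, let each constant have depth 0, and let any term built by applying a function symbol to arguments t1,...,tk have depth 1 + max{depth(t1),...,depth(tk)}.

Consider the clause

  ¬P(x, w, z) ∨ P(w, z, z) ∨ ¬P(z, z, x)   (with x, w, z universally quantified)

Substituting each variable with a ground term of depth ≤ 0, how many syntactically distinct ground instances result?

Ground terms of depth ≤ 0:
  With no function symbols every ground term is a constant, so there is exactly 1 ground term at every depth bound.
  N_0 = 1
  Explicitly: c0.
So there is exactly 1 ground term available for substitution.
The clause has 3 distinct variables (x, w, z), each appearing in the body. In the free term algebra distinct substitutions yield syntactically distinct ground instances.
Number of ground instances = 1^3 = 1.

1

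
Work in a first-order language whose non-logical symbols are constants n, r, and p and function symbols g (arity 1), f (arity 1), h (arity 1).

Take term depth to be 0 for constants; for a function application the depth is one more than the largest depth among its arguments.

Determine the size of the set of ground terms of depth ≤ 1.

Let N_k = |{terms of depth ≤ k}|. Then N_0 = 3 and N_k = 3 + N_{k-1} + N_{k-1} + N_{k-1} for k ≥ 1 (one summand per function symbol, arity giving the exponent).
N_0 = 3
N_1 = 3 + 3 + 3 + 3 = 12
Explicitly: n, r, p, g(n), g(r), g(p), f(n), f(r), f(p), h(n), h(r), h(p).

12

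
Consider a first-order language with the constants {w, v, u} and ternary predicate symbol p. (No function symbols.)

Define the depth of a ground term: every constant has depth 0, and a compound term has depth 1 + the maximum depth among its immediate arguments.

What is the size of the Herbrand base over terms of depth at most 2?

First count ground terms of depth ≤ 2.
With no function symbols every ground term is a constant, so there are exactly 3 ground terms at every depth bound.
N_0 = 3
N_1 = 3
N_2 = 3
Explicitly: w, v, u.
So |H| = 3.
A ground atom is a predicate applied to a tuple of terms from H, so the count is the sum over predicates of |H|^arity:
  p: 3^3 = 27
Total ground atoms: 27.

27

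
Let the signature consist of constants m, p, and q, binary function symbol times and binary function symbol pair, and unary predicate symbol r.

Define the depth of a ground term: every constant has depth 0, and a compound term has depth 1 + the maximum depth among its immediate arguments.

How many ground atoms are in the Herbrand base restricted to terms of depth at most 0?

3

First count ground terms of depth ≤ 0.
Write N_k for the number of ground terms of depth ≤ k. A term of depth ≤ k is either a constant or a function symbol applied to arguments of depth ≤ k−1, so N_k = 3 + N_{k-1}^2 + N_{k-1}^2.
N_0 = 3
Explicitly: m, p, q.
So |H| = 3.
Ground atoms are formed by filling each argument slot of a predicate with a term from H, so an r-ary predicate gives |H|^r atoms:
  r: 3
Total ground atoms: 3.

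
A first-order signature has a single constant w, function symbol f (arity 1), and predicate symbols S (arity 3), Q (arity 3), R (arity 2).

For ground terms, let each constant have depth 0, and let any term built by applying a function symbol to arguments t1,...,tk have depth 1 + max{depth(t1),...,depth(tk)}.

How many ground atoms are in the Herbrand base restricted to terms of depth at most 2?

63

First count ground terms of depth ≤ 2.
Count level by level. With function symbols f/1, the terms of depth ≤ k are the 1 constant together with each function applied to depth-≤(k−1) tuples, so N_k = 1 + N_{k-1}.
N_0 = 1
N_1 = 1 + 1 = 2
N_2 = 1 + 2 = 3
Explicitly: w, f(w), f(f(w)).
So |H| = 3.
Each predicate of arity r yields |H|^r ground atoms (one per choice of an r-tuple from H):
  S: 3^3 = 27;  Q: 3^3 = 27;  R: 3^2 = 9
Total ground atoms: 27 + 27 + 9 = 63.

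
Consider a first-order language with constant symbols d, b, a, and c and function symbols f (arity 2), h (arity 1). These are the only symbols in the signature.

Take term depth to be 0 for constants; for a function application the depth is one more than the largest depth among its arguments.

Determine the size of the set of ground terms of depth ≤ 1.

24

Let N_k = |{terms of depth ≤ k}|. Then N_0 = 4 and N_k = 4 + N_{k-1}^2 + N_{k-1} for k ≥ 1 (one summand per function symbol, arity giving the exponent).
N_0 = 4
N_1 = 4 + 4^2 + 4 = 24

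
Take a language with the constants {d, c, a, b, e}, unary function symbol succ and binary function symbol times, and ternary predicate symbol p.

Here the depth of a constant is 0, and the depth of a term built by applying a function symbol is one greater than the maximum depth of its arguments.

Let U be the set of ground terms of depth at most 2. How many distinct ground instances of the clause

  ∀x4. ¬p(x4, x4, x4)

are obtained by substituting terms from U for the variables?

Ground terms of depth ≤ 2:
  Let N_k count ground terms of depth at most k. Each non-constant term of depth ≤ k is some function symbol applied to depth-≤(k−1) arguments, giving N_k = 5 + N_{k-1} + N_{k-1}^2.
  N_0 = 5
  N_1 = 5 + 5 + 5^2 = 35
  N_2 = 5 + 35 + 35^2 = 1265
So there are 1265 ground terms available for substitution.
There is 1 variable to instantiate (x4),  occurring in at least one literal, so different choices give different ground instances.
Number of ground instances = 1265.

1265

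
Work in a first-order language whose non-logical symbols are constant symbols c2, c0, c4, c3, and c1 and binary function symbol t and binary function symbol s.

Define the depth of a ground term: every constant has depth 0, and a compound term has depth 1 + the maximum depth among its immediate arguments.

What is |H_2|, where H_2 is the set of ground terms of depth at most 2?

Write N_k for the number of ground terms of depth ≤ k. A term of depth ≤ k is either a constant or a function symbol applied to arguments of depth ≤ k−1, so N_k = 5 + N_{k-1}^2 + N_{k-1}^2.
N_0 = 5
N_1 = 5 + 5^2 + 5^2 = 55
N_2 = 5 + 55^2 + 55^2 = 6055

6055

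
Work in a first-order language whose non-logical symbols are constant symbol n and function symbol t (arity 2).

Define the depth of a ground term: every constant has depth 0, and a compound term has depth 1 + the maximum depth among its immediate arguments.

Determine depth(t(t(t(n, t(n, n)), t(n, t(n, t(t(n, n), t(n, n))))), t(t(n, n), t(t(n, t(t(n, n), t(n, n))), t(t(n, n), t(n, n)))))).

depth(t(n, n)) = 1 + max(0, 0) = 1
depth(t(n, t(n, n))) = 1 + max(0, 1) = 2
depth(t(t(n, n), t(n, n))) = 1 + max(1, 1) = 2
depth(t(n, t(t(n, n), t(n, n)))) = 1 + max(0, 2) = 3
depth(t(n, t(n, t(t(n, n), t(n, n))))) = 1 + max(0, 3) = 4
depth(t(t(n, t(n, n)), t(n, t(n, t(t(n, n), t(n, n)))))) = 1 + max(2, 4) = 5
depth(t(t(n, t(t(n, n), t(n, n))), t(t(n, n), t(n, n)))) = 1 + max(3, 2) = 4
depth(t(t(n, n), t(t(n, t(t(n, n), t(n, n))), t(t(n, n), t(n, n))))) = 1 + max(1, 4) = 5
depth(t(t(t(n, t(n, n)), t(n, t(n, t(t(n, n), t(n, n))))), t(t(n, n), t(t(n, t(t(n, n), t(n, n))), t(t(n, n), t(n, n)))))) = 1 + max(5, 5) = 6

6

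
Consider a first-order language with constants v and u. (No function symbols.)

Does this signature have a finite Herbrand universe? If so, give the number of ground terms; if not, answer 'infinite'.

2

There are no function symbols, so every ground term is one of the 2 constants.
The Herbrand universe is {v, u}, which is finite with 2 elements.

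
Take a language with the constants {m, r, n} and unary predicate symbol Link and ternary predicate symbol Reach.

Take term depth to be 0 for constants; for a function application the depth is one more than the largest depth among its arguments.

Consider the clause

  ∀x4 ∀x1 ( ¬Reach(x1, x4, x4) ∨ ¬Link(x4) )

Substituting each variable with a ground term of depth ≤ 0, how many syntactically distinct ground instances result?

9

Ground terms of depth ≤ 0:
  With no function symbols every ground term is a constant, so there are exactly 3 ground terms at every depth bound.
  N_0 = 3
  Explicitly: m, r, n.
So there are 3 ground terms available for substitution.
There are 2 variables to instantiate (x4, x1), each occurring in at least one literal, so different choices give different ground instances.
Number of ground instances = 3^2 = 9.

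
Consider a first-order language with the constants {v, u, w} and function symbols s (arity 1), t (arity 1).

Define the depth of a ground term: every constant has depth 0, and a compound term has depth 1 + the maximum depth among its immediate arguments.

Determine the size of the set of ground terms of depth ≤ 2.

Write N_k for the number of ground terms of depth ≤ k. A term of depth ≤ k is either a constant or a function symbol applied to arguments of depth ≤ k−1, so N_k = 3 + N_{k-1} + N_{k-1}.
N_0 = 3
N_1 = 3 + 3 + 3 = 9
N_2 = 3 + 9 + 9 = 21

21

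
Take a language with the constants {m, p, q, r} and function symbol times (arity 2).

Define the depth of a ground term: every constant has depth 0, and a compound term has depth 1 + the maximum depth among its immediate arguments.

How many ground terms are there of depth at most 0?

4

Let N_k = |{terms of depth ≤ k}|. Then N_0 = 4 and N_k = 4 + N_{k-1}^2 for k ≥ 1 (one summand per function symbol, arity giving the exponent).
N_0 = 4
Explicitly: m, p, q, r.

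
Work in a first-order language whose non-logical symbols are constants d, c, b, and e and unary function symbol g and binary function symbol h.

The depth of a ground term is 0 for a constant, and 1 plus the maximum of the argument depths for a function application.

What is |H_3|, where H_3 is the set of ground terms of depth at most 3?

365424

Write N_k for the number of ground terms of depth ≤ k. A term of depth ≤ k is either a constant or a function symbol applied to arguments of depth ≤ k−1, so N_k = 4 + N_{k-1} + N_{k-1}^2.
N_0 = 4
N_1 = 4 + 4 + 4^2 = 24
N_2 = 4 + 24 + 24^2 = 604
N_3 = 4 + 604 + 604^2 = 365424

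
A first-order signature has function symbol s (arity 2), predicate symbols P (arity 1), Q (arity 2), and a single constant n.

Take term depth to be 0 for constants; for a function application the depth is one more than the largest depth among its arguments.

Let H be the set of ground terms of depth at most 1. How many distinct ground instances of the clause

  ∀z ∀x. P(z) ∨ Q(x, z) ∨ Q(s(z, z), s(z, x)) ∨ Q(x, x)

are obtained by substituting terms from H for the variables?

Ground terms of depth ≤ 1:
  Write N_k for the number of ground terms of depth ≤ k. A term of depth ≤ k is either a constant or a function symbol applied to arguments of depth ≤ k−1, so N_k = 1 + N_{k-1}^2.
  N_0 = 1
  N_1 = 1 + 1^2 = 2
  Explicitly: n, s(n, n).
So there are 2 ground terms available for substitution.
The clause has 2 distinct variables (z, x), each appearing in the body. In the free term algebra distinct substitutions yield syntactically distinct ground instances.
Number of ground instances = 2^2 = 4.

4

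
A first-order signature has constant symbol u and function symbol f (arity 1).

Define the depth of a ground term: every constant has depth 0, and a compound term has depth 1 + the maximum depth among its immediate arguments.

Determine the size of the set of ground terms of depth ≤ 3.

Count level by level. With function symbols f/1, the terms of depth ≤ k are the 1 constant together with each function applied to depth-≤(k−1) tuples, so N_k = 1 + N_{k-1}.
N_0 = 1
N_1 = 1 + 1 = 2
N_2 = 1 + 2 = 3
N_3 = 1 + 3 = 4

4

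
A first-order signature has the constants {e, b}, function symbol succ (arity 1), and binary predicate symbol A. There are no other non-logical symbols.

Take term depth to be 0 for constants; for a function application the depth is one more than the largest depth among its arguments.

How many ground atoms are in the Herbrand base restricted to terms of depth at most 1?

16

First count ground terms of depth ≤ 1.
Write N_k for the number of ground terms of depth ≤ k. A term of depth ≤ k is either a constant or a function symbol applied to arguments of depth ≤ k−1, so N_k = 2 + N_{k-1}.
N_0 = 2
N_1 = 2 + 2 = 4
So |H| = 4.
Each predicate of arity r yields |H|^r ground atoms (one per choice of an r-tuple from H):
  A: 4^2 = 16
Total ground atoms: 16.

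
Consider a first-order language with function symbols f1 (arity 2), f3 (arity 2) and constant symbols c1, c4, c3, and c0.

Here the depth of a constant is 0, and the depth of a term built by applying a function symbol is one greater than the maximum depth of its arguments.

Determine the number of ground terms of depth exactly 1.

Let N_k count ground terms of depth at most k. Each non-constant term of depth ≤ k is some function symbol applied to depth-≤(k−1) arguments, giving N_k = 4 + N_{k-1}^2 + N_{k-1}^2.
N_0 = 4
N_1 = 4 + 4^2 + 4^2 = 36
Terms of depth exactly 1: N_1 − N_0 = 36 − 4 = 32.

32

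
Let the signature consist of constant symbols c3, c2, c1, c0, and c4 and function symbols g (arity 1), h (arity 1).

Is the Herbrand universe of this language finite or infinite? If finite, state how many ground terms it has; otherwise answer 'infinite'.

infinite

The signature has at least one function symbol (g, arity 1) and at least one constant (c3).
Iterating g gives infinitely many distinct ground terms: c3, g(c3), g(g(c3)), ...
So the Herbrand universe is infinite.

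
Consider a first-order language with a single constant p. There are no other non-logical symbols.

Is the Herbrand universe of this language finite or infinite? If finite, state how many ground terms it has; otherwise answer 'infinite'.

1

There are no function symbols, so the only ground term is the single constant.
The Herbrand universe is {p}, finite with 1 element.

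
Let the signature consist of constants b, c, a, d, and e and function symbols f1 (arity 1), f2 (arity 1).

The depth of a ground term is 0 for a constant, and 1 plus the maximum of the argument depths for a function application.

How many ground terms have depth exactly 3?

40

Let N_k = |{terms of depth ≤ k}|. Then N_0 = 5 and N_k = 5 + N_{k-1} + N_{k-1} for k ≥ 1 (one summand per function symbol, arity giving the exponent).
N_0 = 5
N_1 = 5 + 5 + 5 = 15
N_2 = 5 + 15 + 15 = 35
N_3 = 5 + 35 + 35 = 75
Terms of depth exactly 3: N_3 − N_2 = 75 − 35 = 40.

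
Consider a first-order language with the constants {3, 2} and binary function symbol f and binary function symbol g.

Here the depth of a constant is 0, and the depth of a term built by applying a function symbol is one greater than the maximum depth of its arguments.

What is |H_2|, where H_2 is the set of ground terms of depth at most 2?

Count level by level. With function symbols f/2, g/2, the terms of depth ≤ k are the 2 constants together with each function applied to depth-≤(k−1) tuples, so N_k = 2 + N_{k-1}^2 + N_{k-1}^2.
N_0 = 2
N_1 = 2 + 2^2 + 2^2 = 10
N_2 = 2 + 10^2 + 10^2 = 202

202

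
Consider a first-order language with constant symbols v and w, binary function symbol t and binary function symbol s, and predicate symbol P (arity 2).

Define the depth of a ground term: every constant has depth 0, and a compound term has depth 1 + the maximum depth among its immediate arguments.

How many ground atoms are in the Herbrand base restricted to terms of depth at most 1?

First count ground terms of depth ≤ 1.
If N_k denotes the number of depth-≤k ground terms, the 2 constants give N_0 = 2, and each function symbol of arity r contributes N_{k-1}^r new terms at level k: N_k = 2 + N_{k-1}^2 + N_{k-1}^2.
N_0 = 2
N_1 = 2 + 2^2 + 2^2 = 10
Explicitly: v, w, t(v, v), t(v, w), t(w, v), t(w, w), s(v, v), s(v, w), s(w, v), s(w, w).
So |H| = 10.
For each predicate symbol, the number of ground atoms is |H| raised to its arity; summing:
  P: 10^2 = 100
Total ground atoms: 100.

100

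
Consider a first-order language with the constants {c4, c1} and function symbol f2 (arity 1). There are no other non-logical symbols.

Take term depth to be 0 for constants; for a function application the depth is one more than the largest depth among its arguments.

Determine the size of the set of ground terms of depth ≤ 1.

4

Let N_k count ground terms of depth at most k. Each non-constant term of depth ≤ k is some function symbol applied to depth-≤(k−1) arguments, giving N_k = 2 + N_{k-1}.
N_0 = 2
N_1 = 2 + 2 = 4
Explicitly: c4, c1, f2(c4), f2(c1).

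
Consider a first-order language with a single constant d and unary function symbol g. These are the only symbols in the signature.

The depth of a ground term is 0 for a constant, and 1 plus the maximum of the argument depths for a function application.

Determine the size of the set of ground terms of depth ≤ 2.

3

Count level by level. With function symbols g/1, the terms of depth ≤ k are the 1 constant together with each function applied to depth-≤(k−1) tuples, so N_k = 1 + N_{k-1}.
N_0 = 1
N_1 = 1 + 1 = 2
N_2 = 1 + 2 = 3
Explicitly: d, g(d), g(g(d)).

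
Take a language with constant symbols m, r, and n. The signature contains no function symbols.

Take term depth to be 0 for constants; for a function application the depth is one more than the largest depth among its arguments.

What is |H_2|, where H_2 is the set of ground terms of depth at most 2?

With no function symbols every ground term is a constant, so there are exactly 3 ground terms at every depth bound.
N_0 = 3
N_1 = 3
N_2 = 3
Explicitly: m, r, n.

3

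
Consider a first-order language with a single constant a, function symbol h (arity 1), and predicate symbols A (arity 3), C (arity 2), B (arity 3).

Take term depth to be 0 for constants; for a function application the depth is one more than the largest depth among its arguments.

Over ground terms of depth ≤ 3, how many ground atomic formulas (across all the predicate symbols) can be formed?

144

First count ground terms of depth ≤ 3.
Write N_k for the number of ground terms of depth ≤ k. A term of depth ≤ k is either a constant or a function symbol applied to arguments of depth ≤ k−1, so N_k = 1 + N_{k-1}.
N_0 = 1
N_1 = 1 + 1 = 2
N_2 = 1 + 2 = 3
N_3 = 1 + 3 = 4
Explicitly: a, h(a), h(h(a)), h(h(h(a))).
So |H| = 4.
Ground atoms are formed by filling each argument slot of a predicate with a term from H, so an r-ary predicate gives |H|^r atoms:
  A: 4^3 = 64;  C: 4^2 = 16;  B: 4^3 = 64
Total ground atoms: 64 + 16 + 64 = 144.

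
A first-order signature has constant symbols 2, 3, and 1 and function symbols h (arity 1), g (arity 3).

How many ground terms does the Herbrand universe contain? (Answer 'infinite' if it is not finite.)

infinite

The signature has at least one function symbol (h, arity 1) and at least one constant (2).
Iterating h gives infinitely many distinct ground terms: 2, h(2), h(h(2)), ...
So the Herbrand universe is infinite.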